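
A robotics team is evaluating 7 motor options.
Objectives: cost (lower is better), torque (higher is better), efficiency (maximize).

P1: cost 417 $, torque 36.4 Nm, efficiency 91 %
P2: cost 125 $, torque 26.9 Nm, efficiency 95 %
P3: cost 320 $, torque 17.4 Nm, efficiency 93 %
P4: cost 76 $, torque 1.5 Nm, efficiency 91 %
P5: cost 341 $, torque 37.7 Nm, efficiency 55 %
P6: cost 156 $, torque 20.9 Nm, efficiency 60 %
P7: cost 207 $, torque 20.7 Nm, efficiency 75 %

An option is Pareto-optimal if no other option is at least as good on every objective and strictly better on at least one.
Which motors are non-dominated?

P1: not dominated.
P2: not dominated (best efficiency).
P3: dominated by P2 (cost 125≤320, torque 26.9≥17.4, efficiency 95≥93).
P4: not dominated (best cost).
P5: not dominated (best torque).
P6: dominated by P2 (cost 125≤156, torque 26.9≥20.9, efficiency 95≥60).
P7: dominated by P2 (cost 125≤207, torque 26.9≥20.7, efficiency 95≥75).

P1, P2, P4, P5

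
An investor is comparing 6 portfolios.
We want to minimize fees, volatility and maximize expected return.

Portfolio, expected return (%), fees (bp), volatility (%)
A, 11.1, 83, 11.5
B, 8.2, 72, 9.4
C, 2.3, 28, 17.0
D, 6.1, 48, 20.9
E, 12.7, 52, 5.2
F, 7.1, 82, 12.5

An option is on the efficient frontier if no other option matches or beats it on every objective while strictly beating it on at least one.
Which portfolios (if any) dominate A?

E: expected return 12.7≥11.1, fees 52≤83, volatility 5.2≤11.5 — dominates A.
Others (B, C, D, F) are each worse than A on at least one objective.

E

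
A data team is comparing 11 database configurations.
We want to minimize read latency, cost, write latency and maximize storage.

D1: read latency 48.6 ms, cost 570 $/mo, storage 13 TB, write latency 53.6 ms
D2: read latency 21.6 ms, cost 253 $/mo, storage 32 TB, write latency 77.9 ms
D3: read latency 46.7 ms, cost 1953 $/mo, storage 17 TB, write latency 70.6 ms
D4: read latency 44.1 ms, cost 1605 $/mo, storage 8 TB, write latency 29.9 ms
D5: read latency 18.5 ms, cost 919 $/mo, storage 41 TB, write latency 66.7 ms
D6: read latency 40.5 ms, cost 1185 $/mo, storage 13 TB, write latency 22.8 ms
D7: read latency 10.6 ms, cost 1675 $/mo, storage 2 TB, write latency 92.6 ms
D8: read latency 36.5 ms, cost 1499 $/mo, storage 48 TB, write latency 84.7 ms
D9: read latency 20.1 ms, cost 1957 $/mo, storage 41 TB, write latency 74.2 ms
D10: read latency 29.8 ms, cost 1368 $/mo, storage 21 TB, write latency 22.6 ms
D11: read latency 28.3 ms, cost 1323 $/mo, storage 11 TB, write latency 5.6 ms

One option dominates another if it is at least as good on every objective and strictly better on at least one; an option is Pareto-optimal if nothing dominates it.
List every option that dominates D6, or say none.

D1: worse on read latency (48.6 vs 40.5).
D2: worse on write latency (77.9 vs 22.8).
D3: worse on read latency (46.7 vs 40.5).
D4: worse on read latency (44.1 vs 40.5).
D5: worse on write latency (66.7 vs 22.8).
D7: worse on cost (1675 vs 1185).
D8: worse on cost (1499 vs 1185).
D9: worse on cost (1957 vs 1185).
D10: worse on cost (1368 vs 1185).
D11: worse on cost (1323 vs 1185).
No option dominates D6.

none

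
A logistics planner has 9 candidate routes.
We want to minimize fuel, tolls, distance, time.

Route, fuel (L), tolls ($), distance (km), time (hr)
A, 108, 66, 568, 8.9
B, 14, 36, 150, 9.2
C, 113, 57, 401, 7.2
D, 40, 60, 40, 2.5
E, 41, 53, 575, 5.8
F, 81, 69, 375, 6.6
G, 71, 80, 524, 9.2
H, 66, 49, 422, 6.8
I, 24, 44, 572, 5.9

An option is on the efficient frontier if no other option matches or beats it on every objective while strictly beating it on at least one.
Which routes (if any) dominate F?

D: fuel 40≤81, tolls 60≤69, distance 40≤375, time 2.5≤6.6 — dominates F.
Others (A, B, C, E, G, H, I) are each worse than F on at least one objective.

D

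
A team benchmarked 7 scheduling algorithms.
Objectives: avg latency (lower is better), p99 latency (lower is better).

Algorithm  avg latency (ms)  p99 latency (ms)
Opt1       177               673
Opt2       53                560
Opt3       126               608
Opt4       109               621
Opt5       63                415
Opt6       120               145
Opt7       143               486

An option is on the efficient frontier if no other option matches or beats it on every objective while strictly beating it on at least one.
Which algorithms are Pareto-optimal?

Opt2, Opt5, Opt6

Opt1: dominated by Opt2 (avg latency 53≤177, p99 latency 560≤673).
Opt2: not dominated (best avg latency).
Opt3: dominated by Opt2 (avg latency 53≤126, p99 latency 560≤608).
Opt4: dominated by Opt2 (avg latency 53≤109, p99 latency 560≤621).
Opt5: not dominated.
Opt6: not dominated (best p99 latency).
Opt7: dominated by Opt5 (avg latency 63≤143, p99 latency 415≤486).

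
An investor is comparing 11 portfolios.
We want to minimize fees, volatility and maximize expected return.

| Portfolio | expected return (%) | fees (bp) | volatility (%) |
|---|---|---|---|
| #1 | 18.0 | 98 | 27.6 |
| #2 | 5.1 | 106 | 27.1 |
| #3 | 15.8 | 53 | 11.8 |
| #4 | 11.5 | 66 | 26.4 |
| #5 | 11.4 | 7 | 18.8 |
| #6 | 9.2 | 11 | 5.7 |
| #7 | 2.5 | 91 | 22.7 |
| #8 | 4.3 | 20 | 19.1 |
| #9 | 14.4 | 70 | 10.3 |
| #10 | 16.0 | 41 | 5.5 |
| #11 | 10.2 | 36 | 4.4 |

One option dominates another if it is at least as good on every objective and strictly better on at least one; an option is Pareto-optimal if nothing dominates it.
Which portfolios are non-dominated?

#1, #5, #6, #10, #11

#1: not dominated (best expected return).
#2: dominated by #3 (expected return 15.8≥5.1, fees 53≤106, volatility 11.8≤27.1).
#3: dominated by #10 (expected return 16.0≥15.8, fees 41≤53, volatility 5.5≤11.8).
#4: dominated by #3 (expected return 15.8≥11.5, fees 53≤66, volatility 11.8≤26.4).
#5: not dominated (best fees).
#6: not dominated.
#7: dominated by #3 (expected return 15.8≥2.5, fees 53≤91, volatility 11.8≤22.7).
#8: dominated by #5 (expected return 11.4≥4.3, fees 7≤20, volatility 18.8≤19.1).
#9: dominated by #10 (expected return 16.0≥14.4, fees 41≤70, volatility 5.5≤10.3).
#10: not dominated.
#11: not dominated (best volatility).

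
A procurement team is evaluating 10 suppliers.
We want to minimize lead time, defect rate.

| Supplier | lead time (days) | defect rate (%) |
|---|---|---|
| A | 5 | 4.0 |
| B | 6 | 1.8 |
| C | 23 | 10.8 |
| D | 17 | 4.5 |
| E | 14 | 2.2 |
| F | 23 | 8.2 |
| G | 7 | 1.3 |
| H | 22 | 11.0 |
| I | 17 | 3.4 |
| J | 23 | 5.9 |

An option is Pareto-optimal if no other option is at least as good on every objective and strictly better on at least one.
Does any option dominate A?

No

B: worse on lead time (6 vs 5).
C: worse on lead time (23 vs 5).
D: worse on lead time (17 vs 5).
E: worse on lead time (14 vs 5).
F: worse on lead time (23 vs 5).
G: worse on lead time (7 vs 5).
H: worse on lead time (22 vs 5).
I: worse on lead time (17 vs 5).
J: worse on lead time (23 vs 5).
No option is at least as good as A on every objective and strictly better on one.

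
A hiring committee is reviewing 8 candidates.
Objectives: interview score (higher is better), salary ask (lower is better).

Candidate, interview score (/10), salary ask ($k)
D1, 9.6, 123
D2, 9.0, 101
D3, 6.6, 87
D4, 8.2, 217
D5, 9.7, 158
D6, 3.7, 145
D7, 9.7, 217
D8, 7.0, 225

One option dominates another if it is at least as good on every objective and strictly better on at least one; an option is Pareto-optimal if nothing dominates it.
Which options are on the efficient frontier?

D1, D2, D3, D5

D1: not dominated.
D2: not dominated.
D3: not dominated (best salary ask).
D4: dominated by D1 (interview score 9.6≥8.2, salary ask 123≤217).
D5: not dominated.
D6: dominated by D1 (interview score 9.6≥3.7, salary ask 123≤145).
D7: dominated by D5 (interview score 9.7≥9.7, salary ask 158≤217).
D8: dominated by D1 (interview score 9.6≥7.0, salary ask 123≤225).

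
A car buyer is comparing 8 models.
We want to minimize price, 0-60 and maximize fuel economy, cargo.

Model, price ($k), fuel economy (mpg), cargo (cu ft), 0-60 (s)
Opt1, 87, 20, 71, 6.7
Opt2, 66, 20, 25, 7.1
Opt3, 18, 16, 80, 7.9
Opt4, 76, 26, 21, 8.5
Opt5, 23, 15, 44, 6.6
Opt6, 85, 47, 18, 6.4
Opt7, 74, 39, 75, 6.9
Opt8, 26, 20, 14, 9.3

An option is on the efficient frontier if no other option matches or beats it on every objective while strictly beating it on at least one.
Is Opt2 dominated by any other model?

No

Opt1: worse on price (87 vs 66).
Opt3: worse on fuel economy (16 vs 20).
Opt4: worse on price (76 vs 66).
Opt5: worse on fuel economy (15 vs 20).
Opt6: worse on price (85 vs 66).
Opt7: worse on price (74 vs 66).
Opt8: worse on cargo (14 vs 25).
No option is at least as good as Opt2 on every objective and strictly better on one.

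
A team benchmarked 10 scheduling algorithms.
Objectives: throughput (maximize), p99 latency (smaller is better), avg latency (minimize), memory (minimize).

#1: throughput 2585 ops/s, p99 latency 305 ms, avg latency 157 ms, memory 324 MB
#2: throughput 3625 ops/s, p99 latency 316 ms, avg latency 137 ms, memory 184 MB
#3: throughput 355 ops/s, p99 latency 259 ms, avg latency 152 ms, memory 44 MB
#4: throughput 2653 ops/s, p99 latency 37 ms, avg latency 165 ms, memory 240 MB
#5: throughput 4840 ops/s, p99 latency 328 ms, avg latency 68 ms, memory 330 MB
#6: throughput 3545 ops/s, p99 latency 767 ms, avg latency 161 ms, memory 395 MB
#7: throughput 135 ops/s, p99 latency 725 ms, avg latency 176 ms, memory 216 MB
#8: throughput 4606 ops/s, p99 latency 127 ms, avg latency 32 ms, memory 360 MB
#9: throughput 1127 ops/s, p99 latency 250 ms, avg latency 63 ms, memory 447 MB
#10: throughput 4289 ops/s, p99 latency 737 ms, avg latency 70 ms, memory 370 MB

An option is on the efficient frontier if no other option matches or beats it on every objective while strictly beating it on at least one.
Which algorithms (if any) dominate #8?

#1: worse on throughput (2585 vs 4606).
#2: worse on throughput (3625 vs 4606).
#3: worse on throughput (355 vs 4606).
#4: worse on throughput (2653 vs 4606).
#5: worse on p99 latency (328 vs 127).
#6: worse on throughput (3545 vs 4606).
#7: worse on throughput (135 vs 4606).
#9: worse on throughput (1127 vs 4606).
#10: worse on throughput (4289 vs 4606).
No option dominates #8.

none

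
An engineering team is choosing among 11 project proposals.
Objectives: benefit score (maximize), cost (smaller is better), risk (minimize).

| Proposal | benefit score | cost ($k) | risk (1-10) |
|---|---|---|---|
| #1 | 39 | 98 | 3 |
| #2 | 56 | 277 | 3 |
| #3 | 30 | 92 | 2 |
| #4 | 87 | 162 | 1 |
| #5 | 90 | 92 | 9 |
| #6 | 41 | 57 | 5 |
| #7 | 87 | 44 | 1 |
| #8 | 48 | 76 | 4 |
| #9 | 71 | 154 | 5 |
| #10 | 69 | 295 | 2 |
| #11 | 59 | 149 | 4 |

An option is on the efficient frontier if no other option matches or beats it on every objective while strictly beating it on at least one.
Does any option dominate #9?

Yes

#7 vs #9: benefit score 87≥71, cost 44≤154, risk 1≤5 — #7 is at least as good on every objective and strictly better on at least one, so #7 dominates #9.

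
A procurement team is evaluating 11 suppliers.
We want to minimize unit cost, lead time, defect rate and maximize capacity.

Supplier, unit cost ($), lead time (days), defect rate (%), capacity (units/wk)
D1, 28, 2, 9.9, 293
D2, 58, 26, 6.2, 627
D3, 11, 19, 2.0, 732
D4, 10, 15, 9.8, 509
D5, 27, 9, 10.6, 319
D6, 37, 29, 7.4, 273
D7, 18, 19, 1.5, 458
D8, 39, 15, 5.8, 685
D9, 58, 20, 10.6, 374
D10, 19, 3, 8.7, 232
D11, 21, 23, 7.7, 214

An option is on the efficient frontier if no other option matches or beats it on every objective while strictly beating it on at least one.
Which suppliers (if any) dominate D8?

D1: worse on defect rate (9.9 vs 5.8).
D2: worse on unit cost (58 vs 39).
D3: worse on lead time (19 vs 15).
D4: worse on defect rate (9.8 vs 5.8).
D5: worse on defect rate (10.6 vs 5.8).
D6: worse on lead time (29 vs 15).
D7: worse on lead time (19 vs 15).
D9: worse on unit cost (58 vs 39).
D10: worse on defect rate (8.7 vs 5.8).
D11: worse on lead time (23 vs 15).
No option dominates D8.

none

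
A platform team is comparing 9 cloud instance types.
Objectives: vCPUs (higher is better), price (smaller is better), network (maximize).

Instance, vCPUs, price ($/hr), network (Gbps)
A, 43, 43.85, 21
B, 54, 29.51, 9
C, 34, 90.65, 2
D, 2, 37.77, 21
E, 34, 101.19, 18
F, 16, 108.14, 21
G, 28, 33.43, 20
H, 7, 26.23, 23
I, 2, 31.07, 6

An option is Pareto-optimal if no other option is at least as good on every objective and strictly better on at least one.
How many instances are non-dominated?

4

A: not dominated.
B: not dominated (best vCPUs).
C: dominated by A (vCPUs 43≥34, price 43.85≤90.65, network 21≥2).
D: dominated by H (vCPUs 7≥2, price 26.23≤37.77, network 23≥21).
E: dominated by A (vCPUs 43≥34, price 43.85≤101.19, network 21≥18).
F: dominated by A (vCPUs 43≥16, price 43.85≤108.14, network 21≥21).
G: not dominated.
H: not dominated (best price).
I: dominated by B (vCPUs 54≥2, price 29.51≤31.07, network 9≥6).
Pareto-optimal: A, B, G, H → 4.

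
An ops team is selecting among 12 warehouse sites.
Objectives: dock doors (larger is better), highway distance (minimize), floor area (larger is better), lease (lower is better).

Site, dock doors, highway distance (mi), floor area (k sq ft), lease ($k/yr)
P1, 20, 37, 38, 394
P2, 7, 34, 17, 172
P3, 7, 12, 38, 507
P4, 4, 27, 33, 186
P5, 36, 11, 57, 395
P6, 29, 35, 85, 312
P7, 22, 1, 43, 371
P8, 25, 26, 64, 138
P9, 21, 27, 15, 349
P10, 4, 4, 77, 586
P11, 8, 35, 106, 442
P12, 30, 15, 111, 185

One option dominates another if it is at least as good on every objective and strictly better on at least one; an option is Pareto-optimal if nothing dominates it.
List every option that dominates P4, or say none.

P8: dock doors 25≥4, highway distance 26≤27, floor area 64≥33, lease 138≤186 — dominates P4.
P12: dock doors 30≥4, highway distance 15≤27, floor area 111≥33, lease 185≤186 — dominates P4.
Others (P1, P2, P3, P5, P6, P7, P9, P10, P11) are each worse than P4 on at least one objective.

P8, P12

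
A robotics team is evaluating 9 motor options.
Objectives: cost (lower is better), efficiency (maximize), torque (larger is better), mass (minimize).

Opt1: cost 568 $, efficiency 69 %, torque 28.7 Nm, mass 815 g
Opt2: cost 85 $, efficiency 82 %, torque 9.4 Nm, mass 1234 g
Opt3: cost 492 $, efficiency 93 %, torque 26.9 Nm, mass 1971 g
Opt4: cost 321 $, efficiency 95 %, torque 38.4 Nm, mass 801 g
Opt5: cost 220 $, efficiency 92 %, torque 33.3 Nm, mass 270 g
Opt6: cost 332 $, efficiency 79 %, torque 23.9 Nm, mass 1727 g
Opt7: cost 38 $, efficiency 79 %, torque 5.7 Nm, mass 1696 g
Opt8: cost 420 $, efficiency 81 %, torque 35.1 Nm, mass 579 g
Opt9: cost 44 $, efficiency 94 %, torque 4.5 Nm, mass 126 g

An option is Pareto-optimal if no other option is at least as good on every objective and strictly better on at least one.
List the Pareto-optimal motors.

Opt1: dominated by Opt4 (cost 321≤568, efficiency 95≥69, torque 38.4≥28.7, mass 801≤815).
Opt2: not dominated.
Opt3: dominated by Opt4 (cost 321≤492, efficiency 95≥93, torque 38.4≥26.9, mass 801≤1971).
Opt4: not dominated (best efficiency).
Opt5: not dominated.
Opt6: dominated by Opt4 (cost 321≤332, efficiency 95≥79, torque 38.4≥23.9, mass 801≤1727).
Opt7: not dominated (best cost).
Opt8: not dominated.
Opt9: not dominated (best mass).

Opt2, Opt4, Opt5, Opt7, Opt8, Opt9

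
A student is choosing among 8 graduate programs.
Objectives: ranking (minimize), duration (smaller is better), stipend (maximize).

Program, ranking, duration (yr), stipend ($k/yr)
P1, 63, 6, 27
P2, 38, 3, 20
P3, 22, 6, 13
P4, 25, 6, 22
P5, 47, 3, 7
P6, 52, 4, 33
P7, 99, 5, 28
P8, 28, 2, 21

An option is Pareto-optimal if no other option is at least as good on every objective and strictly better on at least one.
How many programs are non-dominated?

4

P1: dominated by P6 (ranking 52≤63, duration 4≤6, stipend 33≥27).
P2: dominated by P8 (ranking 28≤38, duration 2≤3, stipend 21≥20).
P3: not dominated (best ranking).
P4: not dominated.
P5: dominated by P2 (ranking 38≤47, duration 3≤3, stipend 20≥7).
P6: not dominated (best stipend).
P7: dominated by P6 (ranking 52≤99, duration 4≤5, stipend 33≥28).
P8: not dominated (best duration).
Pareto-optimal: P3, P4, P6, P8 → 4.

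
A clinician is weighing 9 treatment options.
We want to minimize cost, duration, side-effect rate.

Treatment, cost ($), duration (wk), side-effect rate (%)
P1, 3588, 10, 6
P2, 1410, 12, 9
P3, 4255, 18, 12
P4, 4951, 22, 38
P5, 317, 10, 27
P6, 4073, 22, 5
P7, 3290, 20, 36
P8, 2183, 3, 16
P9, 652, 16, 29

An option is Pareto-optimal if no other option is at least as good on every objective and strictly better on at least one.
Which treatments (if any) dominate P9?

P5: cost 317≤652, duration 10≤16, side-effect rate 27≤29 — dominates P9.
Others (P1, P2, P3, P4, P6, P7, P8) are each worse than P9 on at least one objective.

P5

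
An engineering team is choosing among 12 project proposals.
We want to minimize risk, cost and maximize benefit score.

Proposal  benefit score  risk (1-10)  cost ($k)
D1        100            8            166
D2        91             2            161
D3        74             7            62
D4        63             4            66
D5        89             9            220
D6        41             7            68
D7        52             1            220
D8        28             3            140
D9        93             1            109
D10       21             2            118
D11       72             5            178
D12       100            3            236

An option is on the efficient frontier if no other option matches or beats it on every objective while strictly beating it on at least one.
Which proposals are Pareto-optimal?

D1: not dominated.
D2: dominated by D9 (benefit score 93≥91, risk 1≤2, cost 109≤161).
D3: not dominated (best cost).
D4: not dominated.
D5: dominated by D1 (benefit score 100≥89, risk 8≤9, cost 166≤220).
D6: dominated by D3 (benefit score 74≥41, risk 7≤7, cost 62≤68).
D7: dominated by D9 (benefit score 93≥52, risk 1≤1, cost 109≤220).
D8: dominated by D9 (benefit score 93≥28, risk 1≤3, cost 109≤140).
D9: not dominated.
D10: dominated by D9 (benefit score 93≥21, risk 1≤2, cost 109≤118).
D11: dominated by D2 (benefit score 91≥72, risk 2≤5, cost 161≤178).
D12: not dominated.

D1, D3, D4, D9, D12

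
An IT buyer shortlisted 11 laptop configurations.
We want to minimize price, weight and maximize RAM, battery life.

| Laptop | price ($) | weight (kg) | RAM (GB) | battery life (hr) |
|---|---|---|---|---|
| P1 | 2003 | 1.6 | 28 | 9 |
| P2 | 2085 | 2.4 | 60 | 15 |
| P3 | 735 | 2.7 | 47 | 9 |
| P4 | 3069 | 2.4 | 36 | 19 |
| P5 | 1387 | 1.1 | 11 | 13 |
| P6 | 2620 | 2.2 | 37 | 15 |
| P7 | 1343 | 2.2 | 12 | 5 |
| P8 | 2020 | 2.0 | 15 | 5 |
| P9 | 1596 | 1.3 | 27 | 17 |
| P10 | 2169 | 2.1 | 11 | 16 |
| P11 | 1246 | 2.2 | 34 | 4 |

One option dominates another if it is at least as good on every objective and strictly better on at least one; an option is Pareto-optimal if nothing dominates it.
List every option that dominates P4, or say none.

none

P1: worse on RAM (28 vs 36).
P2: worse on battery life (15 vs 19).
P3: worse on weight (2.7 vs 2.4).
P5: worse on RAM (11 vs 36).
P6: worse on battery life (15 vs 19).
P7: worse on RAM (12 vs 36).
P8: worse on RAM (15 vs 36).
P9: worse on RAM (27 vs 36).
P10: worse on RAM (11 vs 36).
P11: worse on RAM (34 vs 36).
No option dominates P4.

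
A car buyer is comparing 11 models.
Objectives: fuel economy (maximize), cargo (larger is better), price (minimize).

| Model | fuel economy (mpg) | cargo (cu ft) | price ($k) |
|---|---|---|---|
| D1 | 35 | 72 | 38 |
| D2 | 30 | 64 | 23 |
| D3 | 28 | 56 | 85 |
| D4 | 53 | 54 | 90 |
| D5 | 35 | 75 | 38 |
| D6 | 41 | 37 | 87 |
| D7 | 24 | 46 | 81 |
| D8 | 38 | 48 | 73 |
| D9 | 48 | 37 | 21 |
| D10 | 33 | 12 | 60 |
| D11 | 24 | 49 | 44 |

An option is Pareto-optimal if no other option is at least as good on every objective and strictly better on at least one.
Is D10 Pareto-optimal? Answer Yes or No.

D1 vs D10: fuel economy 35≥33, cargo 72≥12, price 38≤60 — D1 is at least as good on every objective and strictly better on at least one, so D1 dominates D10.

No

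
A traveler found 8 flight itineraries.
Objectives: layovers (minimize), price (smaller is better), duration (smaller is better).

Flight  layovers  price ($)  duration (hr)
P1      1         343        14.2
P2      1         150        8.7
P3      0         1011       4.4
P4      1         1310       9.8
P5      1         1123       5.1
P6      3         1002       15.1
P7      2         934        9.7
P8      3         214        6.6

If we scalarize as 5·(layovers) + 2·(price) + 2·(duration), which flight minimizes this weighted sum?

P1: 5·1 + 2·343 + 2·14.2 = 719.4
P2: 5·1 + 2·150 + 2·8.7 = 322.4
P3: 5·0 + 2·1011 + 2·4.4 = 2030.8
P4: 5·1 + 2·1310 + 2·9.8 = 2644.6
P5: 5·1 + 2·1123 + 2·5.1 = 2261.2
P6: 5·3 + 2·1002 + 2·15.1 = 2049.2
P7: 5·2 + 2·934 + 2·9.7 = 1897.4
P8: 5·3 + 2·214 + 2·6.6 = 456.2
Lowest: P2 at 322.4.

P2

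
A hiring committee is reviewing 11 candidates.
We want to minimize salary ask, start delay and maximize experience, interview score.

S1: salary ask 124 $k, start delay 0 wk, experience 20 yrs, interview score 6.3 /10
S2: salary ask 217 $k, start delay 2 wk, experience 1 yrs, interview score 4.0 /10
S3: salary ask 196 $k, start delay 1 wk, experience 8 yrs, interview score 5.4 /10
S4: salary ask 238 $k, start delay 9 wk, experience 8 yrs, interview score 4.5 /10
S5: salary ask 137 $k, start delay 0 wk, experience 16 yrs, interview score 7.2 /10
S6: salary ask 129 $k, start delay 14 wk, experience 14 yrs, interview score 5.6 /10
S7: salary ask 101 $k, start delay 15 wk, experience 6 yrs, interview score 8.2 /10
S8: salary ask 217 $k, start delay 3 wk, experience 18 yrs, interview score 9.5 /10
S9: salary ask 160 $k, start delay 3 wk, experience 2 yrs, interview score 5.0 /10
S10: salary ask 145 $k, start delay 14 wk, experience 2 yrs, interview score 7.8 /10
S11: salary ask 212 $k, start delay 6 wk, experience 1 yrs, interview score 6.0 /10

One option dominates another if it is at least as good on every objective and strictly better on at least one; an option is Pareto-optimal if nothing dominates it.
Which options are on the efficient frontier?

S1, S5, S7, S8, S10

S1: not dominated (best experience).
S2: dominated by S1 (salary ask 124≤217, start delay 0≤2, experience 20≥1, interview score 6.3≥4.0).
S3: dominated by S1 (salary ask 124≤196, start delay 0≤1, experience 20≥8, interview score 6.3≥5.4).
S4: dominated by S1 (salary ask 124≤238, start delay 0≤9, experience 20≥8, interview score 6.3≥4.5).
S5: not dominated.
S6: dominated by S1 (salary ask 124≤129, start delay 0≤14, experience 20≥14, interview score 6.3≥5.6).
S7: not dominated (best salary ask).
S8: not dominated (best interview score).
S9: dominated by S1 (salary ask 124≤160, start delay 0≤3, experience 20≥2, interview score 6.3≥5.0).
S10: not dominated.
S11: dominated by S1 (salary ask 124≤212, start delay 0≤6, experience 20≥1, interview score 6.3≥6.0).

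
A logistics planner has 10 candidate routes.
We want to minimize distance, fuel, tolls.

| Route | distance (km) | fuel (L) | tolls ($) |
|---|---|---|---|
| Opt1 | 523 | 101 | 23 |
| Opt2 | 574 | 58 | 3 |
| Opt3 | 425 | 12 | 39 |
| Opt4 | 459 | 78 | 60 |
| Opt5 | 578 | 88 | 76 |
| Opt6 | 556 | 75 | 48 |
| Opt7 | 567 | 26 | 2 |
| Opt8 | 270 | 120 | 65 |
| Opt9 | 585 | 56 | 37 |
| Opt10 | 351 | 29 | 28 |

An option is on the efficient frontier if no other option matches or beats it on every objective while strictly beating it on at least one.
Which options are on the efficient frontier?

Opt1, Opt3, Opt7, Opt8, Opt10

Opt1: not dominated.
Opt2: dominated by Opt7 (distance 567≤574, fuel 26≤58, tolls 2≤3).
Opt3: not dominated (best fuel).
Opt4: dominated by Opt3 (distance 425≤459, fuel 12≤78, tolls 39≤60).
Opt5: dominated by Opt2 (distance 574≤578, fuel 58≤88, tolls 3≤76).
Opt6: dominated by Opt3 (distance 425≤556, fuel 12≤75, tolls 39≤48).
Opt7: not dominated (best tolls).
Opt8: not dominated (best distance).
Opt9: dominated by Opt7 (distance 567≤585, fuel 26≤56, tolls 2≤37).
Opt10: not dominated.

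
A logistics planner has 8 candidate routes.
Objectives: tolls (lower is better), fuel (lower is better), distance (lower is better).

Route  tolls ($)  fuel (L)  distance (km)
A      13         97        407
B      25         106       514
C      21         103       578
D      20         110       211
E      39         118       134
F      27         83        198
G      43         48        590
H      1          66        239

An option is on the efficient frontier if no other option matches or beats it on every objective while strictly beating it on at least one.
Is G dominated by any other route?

No

A: worse on fuel (97 vs 48).
B: worse on fuel (106 vs 48).
C: worse on fuel (103 vs 48).
D: worse on fuel (110 vs 48).
E: worse on fuel (118 vs 48).
F: worse on fuel (83 vs 48).
H: worse on fuel (66 vs 48).
No option is at least as good as G on every objective and strictly better on one.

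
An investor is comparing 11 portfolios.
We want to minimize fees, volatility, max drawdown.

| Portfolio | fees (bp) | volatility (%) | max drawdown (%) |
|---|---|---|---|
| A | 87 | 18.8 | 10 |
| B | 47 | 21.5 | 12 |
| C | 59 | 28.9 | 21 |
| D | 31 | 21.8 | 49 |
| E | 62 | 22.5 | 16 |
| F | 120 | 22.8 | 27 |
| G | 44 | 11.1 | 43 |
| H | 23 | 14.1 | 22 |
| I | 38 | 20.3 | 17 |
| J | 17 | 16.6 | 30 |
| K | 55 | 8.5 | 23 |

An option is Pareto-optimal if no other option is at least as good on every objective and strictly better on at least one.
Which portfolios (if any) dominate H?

A: worse on fees (87 vs 23).
B: worse on fees (47 vs 23).
C: worse on fees (59 vs 23).
D: worse on fees (31 vs 23).
E: worse on fees (62 vs 23).
F: worse on fees (120 vs 23).
G: worse on fees (44 vs 23).
I: worse on fees (38 vs 23).
J: worse on volatility (16.6 vs 14.1).
K: worse on fees (55 vs 23).
No option dominates H.

none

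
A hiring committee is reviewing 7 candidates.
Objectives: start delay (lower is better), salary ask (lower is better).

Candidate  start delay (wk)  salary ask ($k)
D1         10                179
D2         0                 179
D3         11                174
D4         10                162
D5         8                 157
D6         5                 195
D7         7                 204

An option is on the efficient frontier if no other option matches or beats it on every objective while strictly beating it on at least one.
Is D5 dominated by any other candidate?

D1: worse on start delay (10 vs 8).
D2: worse on salary ask (179 vs 157).
D3: worse on start delay (11 vs 8).
D4: worse on start delay (10 vs 8).
D6: worse on salary ask (195 vs 157).
D7: worse on salary ask (204 vs 157).
No option is at least as good as D5 on every objective and strictly better on one.

No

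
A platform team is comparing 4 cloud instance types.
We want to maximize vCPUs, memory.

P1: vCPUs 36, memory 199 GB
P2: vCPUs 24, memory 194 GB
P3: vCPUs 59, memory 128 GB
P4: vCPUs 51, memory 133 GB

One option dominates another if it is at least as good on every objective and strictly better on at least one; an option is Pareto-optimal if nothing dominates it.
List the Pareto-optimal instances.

P1, P3, P4

P1: not dominated (best memory).
P2: dominated by P1 (vCPUs 36≥24, memory 199≥194).
P3: not dominated (best vCPUs).
P4: not dominated.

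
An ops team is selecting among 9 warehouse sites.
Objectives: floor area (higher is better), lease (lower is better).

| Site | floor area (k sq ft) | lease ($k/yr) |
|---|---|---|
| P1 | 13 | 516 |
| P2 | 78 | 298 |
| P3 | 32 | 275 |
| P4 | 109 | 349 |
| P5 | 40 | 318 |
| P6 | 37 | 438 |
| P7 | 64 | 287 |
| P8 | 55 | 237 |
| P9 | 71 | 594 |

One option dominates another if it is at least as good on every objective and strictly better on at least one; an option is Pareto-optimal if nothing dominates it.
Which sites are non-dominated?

P1: dominated by P2 (floor area 78≥13, lease 298≤516).
P2: not dominated.
P3: dominated by P8 (floor area 55≥32, lease 237≤275).
P4: not dominated (best floor area).
P5: dominated by P2 (floor area 78≥40, lease 298≤318).
P6: dominated by P2 (floor area 78≥37, lease 298≤438).
P7: not dominated.
P8: not dominated (best lease).
P9: dominated by P2 (floor area 78≥71, lease 298≤594).

P2, P4, P7, P8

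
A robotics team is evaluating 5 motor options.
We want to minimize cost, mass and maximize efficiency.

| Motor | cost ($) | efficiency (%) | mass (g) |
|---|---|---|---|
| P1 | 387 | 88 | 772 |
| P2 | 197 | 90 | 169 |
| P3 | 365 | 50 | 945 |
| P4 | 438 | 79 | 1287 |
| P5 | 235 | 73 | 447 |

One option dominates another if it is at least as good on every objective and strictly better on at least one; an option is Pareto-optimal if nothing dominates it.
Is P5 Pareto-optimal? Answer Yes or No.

No

P2 vs P5: cost 197≤235, efficiency 90≥73, mass 169≤447 — P2 is at least as good on every objective and strictly better on at least one, so P2 dominates P5.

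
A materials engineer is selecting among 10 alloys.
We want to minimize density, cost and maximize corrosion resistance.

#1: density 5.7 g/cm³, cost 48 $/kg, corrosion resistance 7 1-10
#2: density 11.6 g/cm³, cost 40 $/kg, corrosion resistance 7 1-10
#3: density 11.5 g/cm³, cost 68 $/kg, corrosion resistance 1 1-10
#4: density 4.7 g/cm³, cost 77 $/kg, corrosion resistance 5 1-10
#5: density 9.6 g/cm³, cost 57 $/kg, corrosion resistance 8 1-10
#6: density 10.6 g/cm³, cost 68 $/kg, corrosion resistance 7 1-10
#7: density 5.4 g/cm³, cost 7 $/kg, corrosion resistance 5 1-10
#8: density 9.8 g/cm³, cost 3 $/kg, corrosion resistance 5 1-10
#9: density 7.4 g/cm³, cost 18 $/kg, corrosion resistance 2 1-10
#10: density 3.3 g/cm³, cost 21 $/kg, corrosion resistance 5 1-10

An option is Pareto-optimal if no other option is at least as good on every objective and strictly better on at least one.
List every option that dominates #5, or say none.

none

#1: worse on corrosion resistance (7 vs 8).
#2: worse on density (11.6 vs 9.6).
#3: worse on density (11.5 vs 9.6).
#4: worse on cost (77 vs 57).
#6: worse on density (10.6 vs 9.6).
#7: worse on corrosion resistance (5 vs 8).
#8: worse on density (9.8 vs 9.6).
#9: worse on corrosion resistance (2 vs 8).
#10: worse on corrosion resistance (5 vs 8).
No option dominates #5.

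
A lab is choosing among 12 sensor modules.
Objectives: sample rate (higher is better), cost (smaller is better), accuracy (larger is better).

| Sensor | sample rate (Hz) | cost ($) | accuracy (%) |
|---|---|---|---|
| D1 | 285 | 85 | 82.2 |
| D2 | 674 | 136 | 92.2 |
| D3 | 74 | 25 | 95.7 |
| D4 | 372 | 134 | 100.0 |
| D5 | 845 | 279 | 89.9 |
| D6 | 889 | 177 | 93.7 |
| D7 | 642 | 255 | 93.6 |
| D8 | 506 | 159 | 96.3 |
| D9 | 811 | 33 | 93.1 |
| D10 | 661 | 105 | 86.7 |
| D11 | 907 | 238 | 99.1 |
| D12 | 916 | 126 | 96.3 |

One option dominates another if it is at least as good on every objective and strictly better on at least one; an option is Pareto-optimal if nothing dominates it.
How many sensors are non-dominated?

5

D1: dominated by D9 (sample rate 811≥285, cost 33≤85, accuracy 93.1≥82.2).
D2: dominated by D9 (sample rate 811≥674, cost 33≤136, accuracy 93.1≥92.2).
D3: not dominated (best cost).
D4: not dominated (best accuracy).
D5: dominated by D6 (sample rate 889≥845, cost 177≤279, accuracy 93.7≥89.9).
D6: dominated by D12 (sample rate 916≥889, cost 126≤177, accuracy 96.3≥93.7).
D7: dominated by D6 (sample rate 889≥642, cost 177≤255, accuracy 93.7≥93.6).
D8: dominated by D12 (sample rate 916≥506, cost 126≤159, accuracy 96.3≥96.3).
D9: not dominated.
D10: dominated by D9 (sample rate 811≥661, cost 33≤105, accuracy 93.1≥86.7).
D11: not dominated.
D12: not dominated (best sample rate).
Pareto-optimal: D3, D4, D9, D11, D12 → 5.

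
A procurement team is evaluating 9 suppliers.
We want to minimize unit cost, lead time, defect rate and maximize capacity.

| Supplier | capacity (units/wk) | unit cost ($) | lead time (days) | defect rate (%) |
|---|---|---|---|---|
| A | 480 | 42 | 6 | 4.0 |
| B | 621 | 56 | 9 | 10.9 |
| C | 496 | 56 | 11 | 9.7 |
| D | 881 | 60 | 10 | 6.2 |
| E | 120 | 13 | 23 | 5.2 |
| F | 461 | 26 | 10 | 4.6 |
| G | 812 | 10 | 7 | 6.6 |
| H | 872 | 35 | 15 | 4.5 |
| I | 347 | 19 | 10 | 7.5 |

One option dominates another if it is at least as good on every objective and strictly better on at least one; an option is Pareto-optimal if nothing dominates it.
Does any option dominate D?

No

A: worse on capacity (480 vs 881).
B: worse on capacity (621 vs 881).
C: worse on capacity (496 vs 881).
E: worse on capacity (120 vs 881).
F: worse on capacity (461 vs 881).
G: worse on capacity (812 vs 881).
H: worse on capacity (872 vs 881).
I: worse on capacity (347 vs 881).
No option is at least as good as D on every objective and strictly better on one.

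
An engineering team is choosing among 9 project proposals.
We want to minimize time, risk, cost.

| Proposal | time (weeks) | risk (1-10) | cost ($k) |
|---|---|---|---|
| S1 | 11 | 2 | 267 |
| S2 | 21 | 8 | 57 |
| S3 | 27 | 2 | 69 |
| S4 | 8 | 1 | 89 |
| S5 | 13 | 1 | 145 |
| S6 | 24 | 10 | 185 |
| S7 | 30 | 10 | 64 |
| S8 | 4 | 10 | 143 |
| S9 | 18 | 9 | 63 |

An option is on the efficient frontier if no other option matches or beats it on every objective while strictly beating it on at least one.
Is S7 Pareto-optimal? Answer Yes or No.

No

S2 vs S7: time 21≤30, risk 8≤10, cost 57≤64 — S2 is at least as good on every objective and strictly better on at least one, so S2 dominates S7.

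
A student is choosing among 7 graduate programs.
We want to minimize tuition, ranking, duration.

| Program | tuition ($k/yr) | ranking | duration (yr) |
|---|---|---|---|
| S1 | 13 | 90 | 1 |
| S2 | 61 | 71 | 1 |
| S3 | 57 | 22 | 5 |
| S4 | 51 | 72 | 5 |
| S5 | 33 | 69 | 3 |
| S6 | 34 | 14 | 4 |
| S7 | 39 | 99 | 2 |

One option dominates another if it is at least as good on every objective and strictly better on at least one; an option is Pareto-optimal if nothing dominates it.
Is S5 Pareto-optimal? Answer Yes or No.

S1: worse on ranking (90 vs 69).
S2: worse on tuition (61 vs 33).
S3: worse on tuition (57 vs 33).
S4: worse on tuition (51 vs 33).
S6: worse on tuition (34 vs 33).
S7: worse on tuition (39 vs 33).
No option is at least as good as S5 on every objective and strictly better on one.

Yes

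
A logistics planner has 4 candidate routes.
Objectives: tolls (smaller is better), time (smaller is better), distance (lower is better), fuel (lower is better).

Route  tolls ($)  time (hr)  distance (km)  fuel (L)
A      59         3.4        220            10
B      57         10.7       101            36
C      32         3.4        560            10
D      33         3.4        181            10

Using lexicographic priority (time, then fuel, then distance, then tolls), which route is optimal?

D

First minimize time: best is 3.4, kept {A, C, D}.
Then minimize fuel: best is 10, kept {A, C, D}.
Then minimize distance: best is 181, kept {D}.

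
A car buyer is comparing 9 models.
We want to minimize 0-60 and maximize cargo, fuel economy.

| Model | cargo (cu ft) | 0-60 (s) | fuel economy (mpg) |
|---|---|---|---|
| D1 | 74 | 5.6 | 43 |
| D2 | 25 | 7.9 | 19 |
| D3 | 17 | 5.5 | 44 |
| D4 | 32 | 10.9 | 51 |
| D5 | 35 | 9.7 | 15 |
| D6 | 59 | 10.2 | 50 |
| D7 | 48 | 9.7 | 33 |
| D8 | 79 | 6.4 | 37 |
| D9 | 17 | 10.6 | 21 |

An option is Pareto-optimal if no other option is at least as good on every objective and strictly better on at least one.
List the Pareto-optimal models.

D1: not dominated.
D2: dominated by D1 (cargo 74≥25, 0-60 5.6≤7.9, fuel economy 43≥19).
D3: not dominated (best 0-60).
D4: not dominated (best fuel economy).
D5: dominated by D1 (cargo 74≥35, 0-60 5.6≤9.7, fuel economy 43≥15).
D6: not dominated.
D7: dominated by D1 (cargo 74≥48, 0-60 5.6≤9.7, fuel economy 43≥33).
D8: not dominated (best cargo).
D9: dominated by D1 (cargo 74≥17, 0-60 5.6≤10.6, fuel economy 43≥21).

D1, D3, D4, D6, D8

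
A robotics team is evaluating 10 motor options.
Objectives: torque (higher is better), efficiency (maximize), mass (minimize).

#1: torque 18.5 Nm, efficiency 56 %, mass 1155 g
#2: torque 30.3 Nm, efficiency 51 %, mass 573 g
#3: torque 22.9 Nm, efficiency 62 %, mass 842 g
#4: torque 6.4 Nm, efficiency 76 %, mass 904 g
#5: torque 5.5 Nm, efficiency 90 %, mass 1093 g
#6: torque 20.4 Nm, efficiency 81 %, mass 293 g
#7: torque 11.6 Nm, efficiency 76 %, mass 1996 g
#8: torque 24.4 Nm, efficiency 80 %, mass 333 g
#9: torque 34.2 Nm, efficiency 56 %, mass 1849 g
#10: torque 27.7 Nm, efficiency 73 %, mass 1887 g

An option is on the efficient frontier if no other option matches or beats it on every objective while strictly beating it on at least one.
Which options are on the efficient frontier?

#1: dominated by #3 (torque 22.9≥18.5, efficiency 62≥56, mass 842≤1155).
#2: not dominated.
#3: dominated by #8 (torque 24.4≥22.9, efficiency 80≥62, mass 333≤842).
#4: dominated by #6 (torque 20.4≥6.4, efficiency 81≥76, mass 293≤904).
#5: not dominated (best efficiency).
#6: not dominated (best mass).
#7: dominated by #6 (torque 20.4≥11.6, efficiency 81≥76, mass 293≤1996).
#8: not dominated.
#9: not dominated (best torque).
#10: not dominated.

#2, #5, #6, #8, #9, #10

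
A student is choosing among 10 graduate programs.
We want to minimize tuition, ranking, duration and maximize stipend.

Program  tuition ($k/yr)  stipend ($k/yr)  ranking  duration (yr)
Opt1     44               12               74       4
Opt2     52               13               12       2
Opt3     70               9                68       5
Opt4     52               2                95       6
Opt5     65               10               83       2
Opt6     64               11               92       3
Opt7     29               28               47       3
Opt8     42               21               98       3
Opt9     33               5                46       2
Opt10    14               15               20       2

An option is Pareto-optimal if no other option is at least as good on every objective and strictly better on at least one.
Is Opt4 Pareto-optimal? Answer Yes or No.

No

Opt1 vs Opt4: tuition 44≤52, stipend 12≥2, ranking 74≤95, duration 4≤6 — Opt1 is at least as good on every objective and strictly better on at least one, so Opt1 dominates Opt4.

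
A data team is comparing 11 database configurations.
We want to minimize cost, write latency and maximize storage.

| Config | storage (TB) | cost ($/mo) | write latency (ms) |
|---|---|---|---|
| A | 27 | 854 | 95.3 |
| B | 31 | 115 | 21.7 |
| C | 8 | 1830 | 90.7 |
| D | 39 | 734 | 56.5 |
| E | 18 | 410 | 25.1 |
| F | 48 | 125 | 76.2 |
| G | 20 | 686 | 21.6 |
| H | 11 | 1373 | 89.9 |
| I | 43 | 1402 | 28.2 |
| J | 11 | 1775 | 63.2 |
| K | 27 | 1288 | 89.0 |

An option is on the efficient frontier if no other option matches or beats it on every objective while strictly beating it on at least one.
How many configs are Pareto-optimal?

5

A: dominated by B (storage 31≥27, cost 115≤854, write latency 21.7≤95.3).
B: not dominated (best cost).
C: dominated by B (storage 31≥8, cost 115≤1830, write latency 21.7≤90.7).
D: not dominated.
E: dominated by B (storage 31≥18, cost 115≤410, write latency 21.7≤25.1).
F: not dominated (best storage).
G: not dominated (best write latency).
H: dominated by B (storage 31≥11, cost 115≤1373, write latency 21.7≤89.9).
I: not dominated.
J: dominated by B (storage 31≥11, cost 115≤1775, write latency 21.7≤63.2).
K: dominated by B (storage 31≥27, cost 115≤1288, write latency 21.7≤89.0).
Pareto-optimal: B, D, F, G, I → 5.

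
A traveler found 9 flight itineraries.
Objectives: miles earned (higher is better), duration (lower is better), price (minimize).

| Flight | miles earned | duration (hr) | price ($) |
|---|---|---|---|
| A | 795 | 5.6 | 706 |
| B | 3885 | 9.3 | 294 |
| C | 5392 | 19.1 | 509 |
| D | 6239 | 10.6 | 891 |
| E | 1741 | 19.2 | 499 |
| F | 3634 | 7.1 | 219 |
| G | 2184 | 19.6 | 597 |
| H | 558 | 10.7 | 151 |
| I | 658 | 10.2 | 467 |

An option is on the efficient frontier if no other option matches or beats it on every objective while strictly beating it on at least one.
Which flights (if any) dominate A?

B: worse on duration (9.3 vs 5.6).
C: worse on duration (19.1 vs 5.6).
D: worse on duration (10.6 vs 5.6).
E: worse on duration (19.2 vs 5.6).
F: worse on duration (7.1 vs 5.6).
G: worse on duration (19.6 vs 5.6).
H: worse on miles earned (558 vs 795).
I: worse on miles earned (658 vs 795).
No option dominates A.

none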